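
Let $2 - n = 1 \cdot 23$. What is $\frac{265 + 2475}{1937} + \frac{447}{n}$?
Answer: $- \frac{269433}{13559} \approx -19.871$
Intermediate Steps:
$n = -21$ ($n = 2 - 1 \cdot 23 = 2 - 23 = -21$)
$\frac{265 + 2475}{1937} + \frac{447}{n} = \frac{265 + 2475}{1937} + \frac{447}{-21} = 2740 \cdot \frac{1}{1937} + 447 \left(- \frac{1}{21}\right) = \frac{2740}{1937} - \frac{149}{7} = - \frac{269433}{13559}$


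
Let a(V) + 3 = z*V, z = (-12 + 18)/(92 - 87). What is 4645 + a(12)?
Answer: 23282/5 ≈ 4656.4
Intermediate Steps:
z = 6/5 ≈ 1.2000
a(V) = -3 + 6*V/5
4645 + a(12) = 4645 + (-3 + (6/5)*12) = 4645 + (-3 + 72/5) = 4645 + 57/5 = 23282/5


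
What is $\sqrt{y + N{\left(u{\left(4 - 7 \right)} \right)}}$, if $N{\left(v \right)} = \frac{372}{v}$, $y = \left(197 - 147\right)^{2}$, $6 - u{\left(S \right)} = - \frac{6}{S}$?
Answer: $\sqrt{2593} \approx 50.922$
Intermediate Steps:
$u{\left(S \right)} = 6 + \frac{6}{S}$ ($u{\left(S \right)} = 6 - - \frac{6}{S} = 6 + \frac{6}{S}$)
$y = 2500$ ($y = 50^{2} = 2500$)
$\sqrt{y + N{\left(u{\left(4 - 7 \right)} \right)}} = \sqrt{2500 + \frac{372}{6 + \frac{6}{4 - 7}}} = \sqrt{2500 + \frac{372}{6 + \frac{6}{-3}}} = \sqrt{2500 + \frac{372}{6 + 6 \left(- \frac{1}{3}\right)}} = \sqrt{2500 + \frac{372}{6 - 2}} = \sqrt{2500 + \frac{372}{4}} = \sqrt{2500 + 372 \cdot \frac{1}{4}} = \sqrt{2500 + 93} = \sqrt{2593}$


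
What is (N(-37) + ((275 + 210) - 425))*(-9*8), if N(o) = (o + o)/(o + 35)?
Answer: -6984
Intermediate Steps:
N(o) = 2*o/(35 + o) (N(o) = (2*o)/(35 + o) = 2*o/(35 + o))
(N(-37) + ((275 + 210) - 425))*(-9*8) = (2*(-37)/(35 - 37) + ((275 + 210) - 425))*(-9*8) = (2*(-37)/(-2) + (485 - 425))*(-72) = (2*(-37)*(-1/2) + 60)*(-72) = (37 + 60)*(-72) = 97*(-72) = -6984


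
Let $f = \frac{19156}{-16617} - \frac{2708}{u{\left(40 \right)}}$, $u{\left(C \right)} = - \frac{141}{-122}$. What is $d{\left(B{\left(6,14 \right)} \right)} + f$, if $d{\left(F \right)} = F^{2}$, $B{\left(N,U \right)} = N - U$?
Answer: $- \frac{593623020}{260333} \approx -2280.2$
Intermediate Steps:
$u{\left(C \right)} = \frac{141}{122}$ ($u{\left(C \right)} = \left(-141\right) \left(- \frac{1}{122}\right) = \frac{141}{122}$)
$f = - \frac{610284332}{260333}$ ($f = \frac{19156}{-16617} - \frac{2708}{\frac{141}{122}} = 19156 \left(- \frac{1}{16617}\right) - \frac{330376}{141} = - \frac{19156}{16617} - \frac{330376}{141} = - \frac{610284332}{260333} \approx -2344.2$)
$d{\left(B{\left(6,14 \right)} \right)} + f = \left(6 - 14\right)^{2} - \frac{610284332}{260333} = \left(-8\right)^{2} - \frac{610284332}{260333} = 64 - \frac{610284332}{260333} = - \frac{593623020}{260333}$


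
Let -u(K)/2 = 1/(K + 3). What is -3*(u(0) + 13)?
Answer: -37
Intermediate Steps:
u(K) = -2/(3 + K) (u(K) = -2/(K + 3) = -2/(3 + K))
-3*(u(0) + 13) = -3*(-2/(3 + 0) + 13) = -3*(-2/3 + 13) = -3*(-2*⅓ + 13) = -3*(-⅔ + 13) = -3*37/3 = -37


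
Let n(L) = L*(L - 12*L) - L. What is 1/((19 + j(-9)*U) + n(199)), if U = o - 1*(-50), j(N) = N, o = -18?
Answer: -1/436079 ≈ -2.2932e-6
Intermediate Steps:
n(L) = -L - 11*L² (n(L) = L*(-11*L) - L = -11*L² - L = -L - 11*L²)
U = 32 (U = -18 - 1*(-50) = -18 + 50 = 32)
1/((19 + j(-9)*U) + n(199)) = 1/((19 - 9*32) - 1*199*(1 + 11*199)) = 1/((19 - 288) - 1*199*(1 + 2189)) = 1/(-269 - 1*199*2190) = 1/(-269 - 435810) = 1/(-436079) = -1/436079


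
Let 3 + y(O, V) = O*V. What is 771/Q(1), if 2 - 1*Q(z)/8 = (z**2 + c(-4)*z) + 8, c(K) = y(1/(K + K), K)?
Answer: -257/12 ≈ -21.417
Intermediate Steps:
y(O, V) = -3 + O*V
c(K) = -5/2 (c(K) = -3 + K/(K + K) = -3 + K/((2*K)) = -3 + (1/(2*K))*K = -3 + 1/2 = -5/2)
Q(z) = -48 - 8*z**2 + 20*z (Q(z) = 16 - 8*((z**2 - 5*z/2) + 8) = 16 - 8*(8 + z**2 - 5*z/2) = 16 + (-64 - 8*z**2 + 20*z) = -48 - 8*z**2 + 20*z)
771/Q(1) = 771/(-48 - 8*1**2 + 20*1) = 771/(-48 - 8*1 + 20) = 771/(-48 - 8 + 20) = 771/(-36) = 771*(-1/36) = -257/12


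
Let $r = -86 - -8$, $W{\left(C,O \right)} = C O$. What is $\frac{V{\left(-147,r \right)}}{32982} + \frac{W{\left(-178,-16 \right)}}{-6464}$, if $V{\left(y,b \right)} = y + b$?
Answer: $- \frac{248404}{555197} \approx -0.44742$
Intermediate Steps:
$r = -78$ ($r = -86 + 8 = -78$)
$V{\left(y,b \right)} = b + y$
$\frac{V{\left(-147,r \right)}}{32982} + \frac{W{\left(-178,-16 \right)}}{-6464} = \frac{-78 - 147}{32982} + \frac{\left(-178\right) \left(-16\right)}{-6464} = \left(-225\right) \frac{1}{32982} + 2848 \left(- \frac{1}{6464}\right) = - \frac{75}{10994} - \frac{89}{202} = - \frac{248404}{555197}$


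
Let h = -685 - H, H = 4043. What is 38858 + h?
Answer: 34130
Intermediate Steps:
h = -4728 (h = -685 - 1*4043 = -685 - 4043 = -4728)
38858 + h = 38858 - 4728 = 34130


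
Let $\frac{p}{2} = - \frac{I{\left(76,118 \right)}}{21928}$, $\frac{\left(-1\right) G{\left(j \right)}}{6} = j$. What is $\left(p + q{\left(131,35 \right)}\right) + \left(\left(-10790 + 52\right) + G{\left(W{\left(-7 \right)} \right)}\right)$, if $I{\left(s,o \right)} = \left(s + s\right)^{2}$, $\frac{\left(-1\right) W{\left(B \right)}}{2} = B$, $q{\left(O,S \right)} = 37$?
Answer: $- \frac{29567461}{2741} \approx -10787.0$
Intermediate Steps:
$W{\left(B \right)} = - 2 B$
$I{\left(s,o \right)} = 4 s^{2}$ ($I{\left(s,o \right)} = \left(2 s\right)^{2} = 4 s^{2}$)
$G{\left(j \right)} = - 6 j$
$p = - \frac{5776}{2741}$ ($p = 2 \left(- \frac{4 \cdot 76^{2}}{21928}\right) = 2 \left(- \frac{4 \cdot 5776}{21928}\right) = 2 \left(- \frac{23104}{21928}\right) = 2 \left(\left(-1\right) \frac{2888}{2741}\right) = 2 \left(- \frac{2888}{2741}\right) = - \frac{5776}{2741} \approx -2.1073$)
$\left(p + q{\left(131,35 \right)}\right) + \left(\left(-10790 + 52\right) + G{\left(W{\left(-7 \right)} \right)}\right) = \left(- \frac{5776}{2741} + 37\right) + \left(\left(-10790 + 52\right) - 6 \left(\left(-2\right) \left(-7\right)\right)\right) = \frac{95641}{2741} - 10822 = - \frac{29567461}{2741}$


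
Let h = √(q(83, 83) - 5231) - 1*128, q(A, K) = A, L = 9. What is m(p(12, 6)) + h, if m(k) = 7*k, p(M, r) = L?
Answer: -65 + 6*I*√143 ≈ -65.0 + 71.75*I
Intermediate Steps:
p(M, r) = 9
h = -128 + 6*I*√143 (h = √(83 - 5231) - 1*128 = √(-5148) - 128 = 6*I*√143 - 128 = -128 + 6*I*√143 ≈ -128.0 + 71.75*I)
m(p(12, 6)) + h = 7*9 + (-128 + 6*I*√143) = 63 + (-128 + 6*I*√143) = -65 + 6*I*√143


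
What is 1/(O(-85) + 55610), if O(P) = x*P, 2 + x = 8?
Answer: 1/55100 ≈ 1.8149e-5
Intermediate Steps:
x = 6 (x = -2 + 8 = 6)
O(P) = 6*P
1/(O(-85) + 55610) = 1/(6*(-85) + 55610) = 1/(-510 + 55610) = 1/55100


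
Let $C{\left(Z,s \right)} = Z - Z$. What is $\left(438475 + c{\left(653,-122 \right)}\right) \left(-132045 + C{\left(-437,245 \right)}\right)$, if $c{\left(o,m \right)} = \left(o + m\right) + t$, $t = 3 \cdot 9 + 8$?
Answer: $-57973168845$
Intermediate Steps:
$t = 35$ ($t = 27 + 8 = 35$)
$C{\left(Z,s \right)} = 0$
$c{\left(o,m \right)} = 35 + m + o$ ($c{\left(o,m \right)} = \left(o + m\right) + 35 = \left(m + o\right) + 35 = 35 + m + o$)
$\left(438475 + c{\left(653,-122 \right)}\right) \left(-132045 + C{\left(-437,245 \right)}\right) = \left(438475 + \left(35 - 122 + 653\right)\right) \left(-132045 + 0\right) = \left(438475 + 566\right) \left(-132045\right) = 439041 \left(-132045\right) = -57973168845$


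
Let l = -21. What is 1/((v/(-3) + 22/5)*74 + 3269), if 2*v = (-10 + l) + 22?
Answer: 5/18528 ≈ 0.00026986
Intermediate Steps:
v = -9/2 (v = ((-10 - 21) + 22)/2 = (-31 + 22)/2 = (1/2)*(-9) = -9/2 ≈ -4.5000)
1/((v/(-3) + 22/5)*74 + 3269) = 1/((-9/2/(-3) + 22/5)*74 + 3269) = 1/((-9/2*(-1/3) + 22*(1/5))*74 + 3269) = 1/((3/2 + 22/5)*74 + 3269) = 1/((59/10)*74 + 3269) = 1/(2183/5 + 3269) = 1/(18528/5) = 5/18528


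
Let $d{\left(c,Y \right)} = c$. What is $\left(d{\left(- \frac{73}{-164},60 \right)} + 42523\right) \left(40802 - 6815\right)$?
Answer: $\frac{237020070015}{164} \approx 1.4452 \cdot 10^{9}$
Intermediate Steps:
$\left(d{\left(- \frac{73}{-164},60 \right)} + 42523\right) \left(40802 - 6815\right) = \left(- \frac{73}{-164} + 42523\right) \left(40802 - 6815\right) = \left(\left(-73\right) \left(- \frac{1}{164}\right) + 42523\right) 33987 = \left(\frac{73}{164} + 42523\right) 33987 = \frac{6973845}{164} \cdot 33987 = \frac{237020070015}{164}$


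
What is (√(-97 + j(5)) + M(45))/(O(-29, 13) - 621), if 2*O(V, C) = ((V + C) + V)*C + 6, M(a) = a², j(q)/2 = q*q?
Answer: -1350/607 - 2*I*√47/1821 ≈ -2.2241 - 0.0075295*I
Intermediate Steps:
j(q) = 2*q² (j(q) = 2*(q*q) = 2*q²)
O(V, C) = 3 + C*(C + 2*V)/2 (O(V, C) = (((V + C) + V)*C + 6)/2 = (((C + V) + V)*C + 6)/2 = ((C + 2*V)*C + 6)/2 = (C*(C + 2*V) + 6)/2 = (6 + C*(C + 2*V))/2 = 3 + C*(C + 2*V)/2)
(√(-97 + j(5)) + M(45))/(O(-29, 13) - 621) = (√(-97 + 2*5²) + 45²)/((3 + (½)*13² + 13*(-29)) - 621) = (√(-97 + 2*25) + 2025)/((3 + (½)*169 - 377) - 621) = (√(-97 + 50) + 2025)/((3 + 169/2 - 377) - 621) = (√(-47) + 2025)/(-579/2 - 621) = (I*√47 + 2025)/(-1821/2) = (2025 + I*√47)*(-2/1821) = -1350/607 - 2*I*√47/1821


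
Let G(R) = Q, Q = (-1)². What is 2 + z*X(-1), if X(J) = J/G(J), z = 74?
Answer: -72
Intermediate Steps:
Q = 1
G(R) = 1
X(J) = J (X(J) = J/1 = J*1 = J)
2 + z*X(-1) = 2 + 74*(-1) = 2 - 74 = -72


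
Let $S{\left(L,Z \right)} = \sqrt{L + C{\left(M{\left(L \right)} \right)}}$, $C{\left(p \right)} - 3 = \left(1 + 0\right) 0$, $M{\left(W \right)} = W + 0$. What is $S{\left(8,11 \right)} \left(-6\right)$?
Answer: $- 6 \sqrt{11} \approx -19.9$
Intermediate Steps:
$M{\left(W \right)} = W$
$C{\left(p \right)} = 3$ ($C{\left(p \right)} = 3 + \left(1 + 0\right) 0 = 3 + 1 \cdot 0 = 3 + 0 = 3$)
$S{\left(L,Z \right)} = \sqrt{3 + L}$ ($S{\left(L,Z \right)} = \sqrt{L + 3} = \sqrt{3 + L}$)
$S{\left(8,11 \right)} \left(-6\right) = \sqrt{3 + 8} \left(-6\right) = \sqrt{11} \left(-6\right) = - 6 \sqrt{11}$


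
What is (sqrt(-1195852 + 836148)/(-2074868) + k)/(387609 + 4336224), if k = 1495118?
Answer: 1495118/4723833 - I*sqrt(89926)/4900664964522 ≈ 0.31651 - 6.1191e-11*I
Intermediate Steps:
(sqrt(-1195852 + 836148)/(-2074868) + k)/(387609 + 4336224) = (sqrt(-1195852 + 836148)/(-2074868) + 1495118)/(387609 + 4336224) = (sqrt(-359704)*(-1/2074868) + 1495118)/4723833 = ((2*I*sqrt(89926))*(-1/2074868) + 1495118)*(1/4723833) = (-I*sqrt(89926)/1037434 + 1495118)*(1/4723833) = (1495118 - I*sqrt(89926)/1037434)*(1/4723833) = 1495118/4723833 - I*sqrt(89926)/4900664964522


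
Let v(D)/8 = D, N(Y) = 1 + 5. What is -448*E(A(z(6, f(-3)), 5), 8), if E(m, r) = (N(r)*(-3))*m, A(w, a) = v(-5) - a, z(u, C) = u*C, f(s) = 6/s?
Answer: -362880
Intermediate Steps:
N(Y) = 6
v(D) = 8*D
z(u, C) = C*u
A(w, a) = -40 - a (A(w, a) = 8*(-5) - a = -40 - a)
E(m, r) = -18*m (E(m, r) = (6*(-3))*m = -18*m)
-448*E(A(z(6, f(-3)), 5), 8) = -(-8064)*(-40 - 1*5) = -(-8064)*(-40 - 5) = -(-8064)*(-45) = -448*810 = -362880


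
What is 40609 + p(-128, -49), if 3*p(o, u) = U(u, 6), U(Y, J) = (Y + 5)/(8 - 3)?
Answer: 609091/15 ≈ 40606.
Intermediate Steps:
U(Y, J) = 1 + Y/5 (U(Y, J) = (5 + Y)/5 = (5 + Y)*(⅕) = 1 + Y/5)
p(o, u) = ⅓ + u/15 (p(o, u) = (1 + u/5)/3 = ⅓ + u/15)
40609 + p(-128, -49) = 40609 + (⅓ + (1/15)*(-49)) = 40609 + (⅓ - 49/15) = 40609 - 44/15 = 609091/15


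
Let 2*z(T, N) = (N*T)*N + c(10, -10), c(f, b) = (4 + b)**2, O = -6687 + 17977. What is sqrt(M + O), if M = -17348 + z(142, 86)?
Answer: 2*sqrt(129769) ≈ 720.47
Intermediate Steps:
O = 11290
z(T, N) = 18 + T*N**2/2 (z(T, N) = ((N*T)*N + (4 - 10)**2)/2 = (T*N**2 + (-6)**2)/2 = (T*N**2 + 36)/2 = (36 + T*N**2)/2 = 18 + T*N**2/2)
M = 507786 (M = -17348 + (18 + (1/2)*142*86**2) = -17348 + (18 + (1/2)*142*7396) = -17348 + (18 + 525116) = -17348 + 525134 = 507786)
sqrt(M + O) = sqrt(507786 + 11290) = sqrt(519076) = 2*sqrt(129769)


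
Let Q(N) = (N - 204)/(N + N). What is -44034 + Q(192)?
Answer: -1409089/32 ≈ -44034.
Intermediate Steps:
Q(N) = (-204 + N)/(2*N) (Q(N) = (-204 + N)/((2*N)) = (-204 + N)*(1/(2*N)) = (-204 + N)/(2*N))
-44034 + Q(192) = -44034 + (½)*(-204 + 192)/192 = -44034 + (½)*(1/192)*(-12) = -44034 - 1/32 = -1409089/32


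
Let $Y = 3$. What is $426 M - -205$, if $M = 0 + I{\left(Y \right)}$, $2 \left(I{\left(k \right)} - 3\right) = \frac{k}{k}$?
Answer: $1696$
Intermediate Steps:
$I{\left(k \right)} = \frac{7}{2}$ ($I{\left(k \right)} = 3 + \frac{k \frac{1}{k}}{2} = 3 + \frac{1}{2} \cdot 1 = 3 + \frac{1}{2} = \frac{7}{2}$)
$M = \frac{7}{2}$ ($M = 0 + \frac{7}{2} = \frac{7}{2} \approx 3.5$)
$426 M - -205 = 426 \cdot \frac{7}{2} - -205 = 1491 + \left(-13 + 218\right) = 1491 + 205 = 1696$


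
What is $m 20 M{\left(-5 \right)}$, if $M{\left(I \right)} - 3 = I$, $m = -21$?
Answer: $840$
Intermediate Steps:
$M{\left(I \right)} = 3 + I$
$m 20 M{\left(-5 \right)} = \left(-21\right) 20 \left(3 - 5\right) = \left(-420\right) \left(-2\right) = 840$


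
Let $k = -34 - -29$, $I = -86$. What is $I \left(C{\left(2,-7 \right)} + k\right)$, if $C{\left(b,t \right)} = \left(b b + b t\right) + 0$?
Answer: $1290$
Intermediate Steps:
$k = -5$ ($k = -34 + 29 = -5$)
$C{\left(b,t \right)} = b^{2} + b t$ ($C{\left(b,t \right)} = \left(b^{2} + b t\right) + 0 = b^{2} + b t$)
$I \left(C{\left(2,-7 \right)} + k\right) = - 86 \left(2 \left(2 - 7\right) - 5\right) = - 86 \left(2 \left(-5\right) - 5\right) = - 86 \left(-10 - 5\right) = \left(-86\right) \left(-15\right) = 1290$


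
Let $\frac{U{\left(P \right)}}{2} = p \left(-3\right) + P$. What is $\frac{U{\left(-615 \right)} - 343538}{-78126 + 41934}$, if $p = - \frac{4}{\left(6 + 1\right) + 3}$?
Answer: $\frac{430957}{45240} \approx 9.526$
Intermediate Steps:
$p = - \frac{2}{5}$ ($p = - \frac{4}{7 + 3} = - \frac{4}{10} = \left(-4\right) \frac{1}{10} = - \frac{2}{5} \approx -0.4$)
$U{\left(P \right)} = \frac{12}{5} + 2 P$ ($U{\left(P \right)} = 2 \left(\left(- \frac{2}{5}\right) \left(-3\right) + P\right) = 2 \left(\frac{6}{5} + P\right) = \frac{12}{5} + 2 P$)
$\frac{U{\left(-615 \right)} - 343538}{-78126 + 41934} = \frac{\left(\frac{12}{5} + 2 \left(-615\right)\right) - 343538}{-78126 + 41934} = \frac{\left(\frac{12}{5} - 1230\right) - 343538}{-36192} = \left(- \frac{6138}{5} - 343538\right) \left(- \frac{1}{36192}\right) = \left(- \frac{1723828}{5}\right) \left(- \frac{1}{36192}\right) = \frac{430957}{45240}$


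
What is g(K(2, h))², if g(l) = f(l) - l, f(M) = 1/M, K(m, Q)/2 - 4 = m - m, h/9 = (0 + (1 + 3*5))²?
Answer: 3969/64 ≈ 62.016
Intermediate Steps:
h = 2304 (h = 9*(0 + (1 + 3*5))² = 9*(0 + (1 + 15))² = 9*(0 + 16)² = 9*16² = 9*256 = 2304)
K(m, Q) = 8 (K(m, Q) = 8 + 2*(m - m) = 8 + 2*0 = 8 + 0 = 8)
f(M) = 1/M
g(l) = 1/l - l
g(K(2, h))² = (1/8 - 1*8)² = (⅛ - 8)² = (-63/8)² = 3969/64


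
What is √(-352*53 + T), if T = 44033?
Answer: √25377 ≈ 159.30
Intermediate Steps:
√(-352*53 + T) = √(-352*53 + 44033) = √(-18656 + 44033) = √25377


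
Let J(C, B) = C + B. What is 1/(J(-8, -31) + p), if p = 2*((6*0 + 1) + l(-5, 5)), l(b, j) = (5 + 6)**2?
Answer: 1/205 ≈ 0.0048781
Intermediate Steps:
l(b, j) = 121 (l(b, j) = 11**2 = 121)
J(C, B) = B + C
p = 244 (p = 2*((6*0 + 1) + 121) = 2*((0 + 1) + 121) = 2*(1 + 121) = 2*122 = 244)
1/(J(-8, -31) + p) = 1/((-31 - 8) + 244) = 1/(-39 + 244) = 1/205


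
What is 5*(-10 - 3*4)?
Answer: -110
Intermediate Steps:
5*(-10 - 3*4) = 5*(-10 - 12) = 5*(-22) = -110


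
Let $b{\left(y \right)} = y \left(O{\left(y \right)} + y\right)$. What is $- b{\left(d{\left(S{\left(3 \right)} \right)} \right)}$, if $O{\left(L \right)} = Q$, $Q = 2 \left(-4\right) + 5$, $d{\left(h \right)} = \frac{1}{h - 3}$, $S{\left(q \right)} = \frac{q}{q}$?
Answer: $- \frac{7}{4} \approx -1.75$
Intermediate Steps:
$S{\left(q \right)} = 1$
$d{\left(h \right)} = \frac{1}{-3 + h}$
$Q = -3$ ($Q = -8 + 5 = -3$)
$O{\left(L \right)} = -3$
$b{\left(y \right)} = y \left(-3 + y\right)$
$- b{\left(d{\left(S{\left(3 \right)} \right)} \right)} = - \frac{-3 + \frac{1}{-3 + 1}}{-3 + 1} = - \frac{-3 + \frac{1}{-2}}{-2} = - \frac{\left(-1\right) \left(-3 - \frac{1}{2}\right)}{2} = - \frac{\left(-1\right) \left(-7\right)}{2 \cdot 2} = \left(-1\right) \frac{7}{4} = - \frac{7}{4}$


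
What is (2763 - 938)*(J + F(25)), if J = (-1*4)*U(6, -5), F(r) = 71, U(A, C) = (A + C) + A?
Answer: 78475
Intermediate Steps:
U(A, C) = C + 2*A
J = -28 (J = (-1*4)*(-5 + 2*6) = -4*(-5 + 12) = -4*7 = -28)
(2763 - 938)*(J + F(25)) = (2763 - 938)*(-28 + 71) = 1825*43 = 78475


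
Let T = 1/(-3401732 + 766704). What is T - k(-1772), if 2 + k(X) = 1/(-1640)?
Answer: 2161381307/1080361480 ≈ 2.0006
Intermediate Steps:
k(X) = -3281/1640 (k(X) = -2 + 1/(-1640) = -2 - 1/1640 = -3281/1640)
T = -1/2635028 (T = 1/(-2635028) = -1/2635028 ≈ -3.7950e-7)
T - k(-1772) = -1/2635028 - 1*(-3281/1640) = -1/2635028 + 3281/1640 = 2161381307/1080361480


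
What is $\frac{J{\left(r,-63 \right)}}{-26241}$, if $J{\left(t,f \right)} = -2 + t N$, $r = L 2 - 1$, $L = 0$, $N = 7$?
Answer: $\frac{3}{8747} \approx 0.00034297$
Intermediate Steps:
$r = -1$ ($r = 0 \cdot 2 - 1 = 0 - 1 = -1$)
$J{\left(t,f \right)} = -2 + 7 t$ ($J{\left(t,f \right)} = -2 + t 7 = -2 + 7 t$)
$\frac{J{\left(r,-63 \right)}}{-26241} = \frac{-2 + 7 \left(-1\right)}{-26241} = \left(-2 - 7\right) \left(- \frac{1}{26241}\right) = \left(-9\right) \left(- \frac{1}{26241}\right) = \frac{3}{8747}$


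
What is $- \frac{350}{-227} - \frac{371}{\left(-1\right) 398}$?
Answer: $\frac{223517}{90346} \approx 2.474$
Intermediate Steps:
$- \frac{350}{-227} - \frac{371}{\left(-1\right) 398} = \left(-350\right) \left(- \frac{1}{227}\right) - \frac{371}{-398} = \frac{350}{227} - - \frac{371}{398} = \frac{350}{227} + \frac{371}{398} = \frac{223517}{90346}$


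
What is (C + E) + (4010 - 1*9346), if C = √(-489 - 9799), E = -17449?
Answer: -22785 + 4*I*√643 ≈ -22785.0 + 101.43*I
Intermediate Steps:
C = 4*I*√643 (C = √(-10288) = 4*I*√643 ≈ 101.43*I)
(C + E) + (4010 - 1*9346) = (4*I*√643 - 17449) + (4010 - 1*9346) = (-17449 + 4*I*√643) + (4010 - 9346) = (-17449 + 4*I*√643) - 5336 = -22785 + 4*I*√643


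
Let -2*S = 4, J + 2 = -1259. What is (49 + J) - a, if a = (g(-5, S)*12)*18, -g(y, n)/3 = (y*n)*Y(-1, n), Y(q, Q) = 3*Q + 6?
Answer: -1212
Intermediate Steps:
J = -1261 (J = -2 - 1259 = -1261)
Y(q, Q) = 6 + 3*Q
S = -2 (S = -1/2*4 = -2)
g(y, n) = -3*n*y*(6 + 3*n) (g(y, n) = -3*y*n*(6 + 3*n) = -3*n*y*(6 + 3*n))
a = 0 (a = (-9*(-2)*(-5)*(2 - 2)*12)*18 = (-9*(-2)*(-5)*0*12)*18 = (0*12)*18 = 0*18 = 0)
(49 + J) - a = (49 - 1261) - 1*0 = -1212 + 0 = -1212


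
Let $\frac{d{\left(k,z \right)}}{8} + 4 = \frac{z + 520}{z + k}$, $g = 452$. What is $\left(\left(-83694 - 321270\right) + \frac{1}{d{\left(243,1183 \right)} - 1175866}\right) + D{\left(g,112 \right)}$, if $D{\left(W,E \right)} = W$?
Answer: $- \frac{339146283781257}{838408462} \approx -4.0451 \cdot 10^{5}$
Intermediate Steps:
$d{\left(k,z \right)} = -32 + \frac{8 \left(520 + z\right)}{k + z}$ ($d{\left(k,z \right)} = -32 + 8 \frac{z + 520}{z + k} = -32 + 8 \frac{520 + z}{k + z} = -32 + \frac{8 \left(520 + z\right)}{k + z}$)
$\left(\left(-83694 - 321270\right) + \frac{1}{d{\left(243,1183 \right)} - 1175866}\right) + D{\left(g,112 \right)} = \left(\left(-83694 - 321270\right) + \frac{1}{\frac{8 \left(520 - 972 - 3549\right)}{243 + 1183} - 1175866}\right) + 452 = \left(-404964 + \frac{1}{\frac{8 \left(520 - 972 - 3549\right)}{1426} - 1175866}\right) + 452 = \left(-404964 + \frac{1}{8 \cdot \frac{1}{1426} \left(-4001\right) - 1175866}\right) + 452 = \left(-404964 + \frac{1}{- \frac{16004}{713} - 1175866}\right) + 452 = \left(-404964 + \frac{1}{- \frac{838408462}{713}}\right) + 452 = \left(-404964 - \frac{713}{838408462}\right) + 452 = - \frac{339525244406081}{838408462} + 452 = - \frac{339146283781257}{838408462}$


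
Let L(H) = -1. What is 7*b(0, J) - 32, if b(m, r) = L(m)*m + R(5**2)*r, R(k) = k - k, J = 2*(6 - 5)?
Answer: -32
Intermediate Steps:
J = 2 (J = 2*1 = 2)
R(k) = 0
b(m, r) = -m (b(m, r) = -m + 0*r = -m + 0 = -m)
7*b(0, J) - 32 = 7*(-1*0) - 32 = 7*0 - 32 = 0 - 32 = -32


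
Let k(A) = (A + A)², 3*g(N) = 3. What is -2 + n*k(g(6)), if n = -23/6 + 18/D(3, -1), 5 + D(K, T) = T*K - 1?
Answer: -76/3 ≈ -25.333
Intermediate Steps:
D(K, T) = -6 + K*T (D(K, T) = -5 + (T*K - 1) = -5 + (K*T - 1) = -5 + (-1 + K*T) = -6 + K*T)
g(N) = 1 (g(N) = (⅓)*3 = 1)
n = -35/6 (n = -23/6 + 18/(-6 + 3*(-1)) = -23*⅙ + 18/(-6 - 3) = -23/6 + 18/(-9) = -23/6 + 18*(-⅑) = -23/6 - 2 = -35/6 ≈ -5.8333)
k(A) = 4*A² (k(A) = (2*A)² = 4*A²)
-2 + n*k(g(6)) = -2 - 70*1²/3 = -2 - 70/3 = -76/3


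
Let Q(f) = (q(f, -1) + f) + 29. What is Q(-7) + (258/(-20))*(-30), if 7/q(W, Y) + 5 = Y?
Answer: 2447/6 ≈ 407.83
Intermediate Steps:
q(W, Y) = 7/(-5 + Y)
Q(f) = 167/6 + f (Q(f) = (7/(-5 - 1) + f) + 29 = (7/(-6) + f) + 29 = (7*(-1/6) + f) + 29 = (-7/6 + f) + 29 = 167/6 + f)
Q(-7) + (258/(-20))*(-30) = (167/6 - 7) + (258/(-20))*(-30) = 125/6 + (258*(-1/20))*(-30) = 125/6 - 129/10*(-30) = 125/6 + 387 = 2447/6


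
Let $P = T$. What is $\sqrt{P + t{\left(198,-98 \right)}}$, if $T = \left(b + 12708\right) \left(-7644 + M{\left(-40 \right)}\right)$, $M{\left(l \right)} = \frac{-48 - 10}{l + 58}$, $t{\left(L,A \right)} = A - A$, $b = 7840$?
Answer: $\frac{10 i \sqrt{14142161}}{3} \approx 12535.0 i$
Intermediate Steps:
$t{\left(L,A \right)} = 0$
$M{\left(l \right)} = - \frac{58}{58 + l}$
$T = - \frac{1414216100}{9}$ ($T = \left(7840 + 12708\right) \left(-7644 - \frac{58}{58 - 40}\right) = 20548 \left(-7644 - \frac{58}{18}\right) = 20548 \left(-7644 - \frac{29}{9}\right) = 20548 \left(- \frac{68825}{9}\right) = - \frac{1414216100}{9} \approx -1.5714 \cdot 10^{8}$)
$P = - \frac{1414216100}{9} \approx -1.5714 \cdot 10^{8}$
$\sqrt{P + t{\left(198,-98 \right)}} = \sqrt{- \frac{1414216100}{9} + 0} = \sqrt{- \frac{1414216100}{9}} = \frac{10 i \sqrt{14142161}}{3}$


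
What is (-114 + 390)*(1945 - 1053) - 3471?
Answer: 242721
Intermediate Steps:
(-114 + 390)*(1945 - 1053) - 3471 = 276*892 - 3471 = 246192 - 3471 = 242721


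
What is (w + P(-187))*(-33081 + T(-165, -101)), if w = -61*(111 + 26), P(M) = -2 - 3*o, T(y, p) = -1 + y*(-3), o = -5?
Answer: 271905928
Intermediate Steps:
T(y, p) = -1 - 3*y
P(M) = 13 (P(M) = -2 - 3*(-5) = -2 + 15 = 13)
w = -8357 (w = -61*137 = -8357)
(w + P(-187))*(-33081 + T(-165, -101)) = (-8357 + 13)*(-33081 + (-1 - 3*(-165))) = -8344*(-33081 + (-1 + 495)) = -8344*(-33081 + 494) = -8344*(-32587) = 271905928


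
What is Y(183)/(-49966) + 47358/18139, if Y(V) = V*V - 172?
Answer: 1761952765/906333274 ≈ 1.9440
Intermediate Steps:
Y(V) = -172 + V² (Y(V) = V² - 172 = -172 + V²)
Y(183)/(-49966) + 47358/18139 = (-172 + 183²)/(-49966) + 47358/18139 = (-172 + 33489)*(-1/49966) + 47358*(1/18139) = 33317*(-1/49966) + 47358/18139 = -33317/49966 + 47358/18139 = 1761952765/906333274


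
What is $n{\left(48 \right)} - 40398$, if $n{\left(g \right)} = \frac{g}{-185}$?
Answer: $- \frac{7473678}{185} \approx -40398.0$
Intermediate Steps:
$n{\left(g \right)} = - \frac{g}{185}$ ($n{\left(g \right)} = g \left(- \frac{1}{185}\right) = - \frac{g}{185}$)
$n{\left(48 \right)} - 40398 = \left(- \frac{1}{185}\right) 48 - 40398 = - \frac{48}{185} - 40398 = - \frac{7473678}{185}$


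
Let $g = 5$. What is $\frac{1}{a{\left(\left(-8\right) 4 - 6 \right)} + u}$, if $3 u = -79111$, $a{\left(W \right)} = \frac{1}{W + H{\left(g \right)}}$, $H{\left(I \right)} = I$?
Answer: $- \frac{11}{290074} \approx -3.7921 \cdot 10^{-5}$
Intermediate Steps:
$a{\left(W \right)} = \frac{1}{5 + W}$ ($a{\left(W \right)} = \frac{1}{W + 5} = \frac{1}{5 + W}$)
$u = - \frac{79111}{3}$ ($u = \frac{1}{3} \left(-79111\right) = - \frac{79111}{3} \approx -26370.0$)
$\frac{1}{a{\left(\left(-8\right) 4 - 6 \right)} + u} = \frac{1}{\frac{1}{5 - 38} - \frac{79111}{3}} = \frac{1}{\frac{1}{-33} - \frac{79111}{3}} = \frac{1}{- \frac{1}{33} - \frac{79111}{3}} = \frac{1}{- \frac{290074}{11}} = - \frac{11}{290074}$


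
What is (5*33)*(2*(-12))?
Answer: -3960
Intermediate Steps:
(5*33)*(2*(-12)) = 165*(-24) = -3960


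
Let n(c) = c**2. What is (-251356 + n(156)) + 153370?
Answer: -73650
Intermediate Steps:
(-251356 + n(156)) + 153370 = (-251356 + 156**2) + 153370 = (-251356 + 24336) + 153370 = -227020 + 153370 = -73650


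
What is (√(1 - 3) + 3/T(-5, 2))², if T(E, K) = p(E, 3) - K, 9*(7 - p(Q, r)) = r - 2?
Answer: -3143/1936 + 27*I*√2/22 ≈ -1.6235 + 1.7356*I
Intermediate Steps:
p(Q, r) = 65/9 - r/9 (p(Q, r) = 7 - (r - 2)/9 = 7 - (-2 + r)/9 = 7 + (2/9 - r/9) = 65/9 - r/9)
T(E, K) = 62/9 - K (T(E, K) = (65/9 - ⅑*3) - K = (65/9 - ⅓) - K = 62/9 - K)
(√(1 - 3) + 3/T(-5, 2))² = (√(1 - 3) + 3/(62/9 - 1*2))² = (√(-2) + 3/(62/9 - 2))² = (I*√2 + 3/(44/9))² = (I*√2 + 3*(9/44))² = (I*√2 + 27/44)² = (27/44 + I*√2)²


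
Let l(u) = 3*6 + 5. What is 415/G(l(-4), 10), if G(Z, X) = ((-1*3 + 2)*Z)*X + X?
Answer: -83/44 ≈ -1.8864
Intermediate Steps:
l(u) = 23 (l(u) = 18 + 5 = 23)
G(Z, X) = X - X*Z (G(Z, X) = ((-3 + 2)*Z)*X + X = (-Z)*X + X = -X*Z + X = X - X*Z)
415/G(l(-4), 10) = 415/((10*(1 - 1*23))) = 415/((10*(1 - 23))) = 415/((10*(-22))) = 415/(-220) = 415*(-1/220) = -83/44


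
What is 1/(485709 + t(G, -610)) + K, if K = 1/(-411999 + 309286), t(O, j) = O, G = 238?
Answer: -383234/49913074211 ≈ -7.6780e-6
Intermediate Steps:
K = -1/102713 (K = 1/(-102713) = -1/102713 ≈ -9.7359e-6)
1/(485709 + t(G, -610)) + K = 1/(485709 + 238) - 1/102713 = 1/485947 - 1/102713 = -383234/49913074211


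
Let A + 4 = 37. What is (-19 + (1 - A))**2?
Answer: 2601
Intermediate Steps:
A = 33 (A = -4 + 37 = 33)
(-19 + (1 - A))**2 = (-19 + (1 - 1*33))**2 = (-19 + (1 - 33))**2 = (-19 - 32)**2 = (-51)**2 = 2601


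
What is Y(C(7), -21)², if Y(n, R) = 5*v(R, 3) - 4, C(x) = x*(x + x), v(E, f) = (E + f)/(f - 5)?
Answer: 1681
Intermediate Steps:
v(E, f) = (E + f)/(-5 + f)
C(x) = 2*x² (C(x) = x*(2*x) = 2*x²)
Y(n, R) = -23/2 - 5*R/2 (Y(n, R) = 5*((R + 3)/(-5 + 3)) - 4 = 5*((3 + R)/(-2)) - 4 = 5*(-(3 + R)/2) - 4 = 5*(-3/2 - R/2) - 4 = (-15/2 - 5*R/2) - 4 = -23/2 - 5*R/2)
Y(C(7), -21)² = (-23/2 - 5/2*(-21))² = (-23/2 + 105/2)² = 41² = 1681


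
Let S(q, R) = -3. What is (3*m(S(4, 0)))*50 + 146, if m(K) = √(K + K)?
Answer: 146 + 150*I*√6 ≈ 146.0 + 367.42*I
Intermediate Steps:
m(K) = √2*√K (m(K) = √(2*K) = √2*√K)
(3*m(S(4, 0)))*50 + 146 = (3*(√2*√(-3)))*50 + 146 = (3*(√2*(I*√3)))*50 + 146 = (3*(I*√6))*50 + 146 = (3*I*√6)*50 + 146 = 150*I*√6 + 146 = 146 + 150*I*√6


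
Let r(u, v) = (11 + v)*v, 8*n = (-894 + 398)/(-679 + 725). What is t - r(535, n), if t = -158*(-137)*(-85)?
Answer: -973305508/529 ≈ -1.8399e+6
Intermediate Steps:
n = -31/23 (n = ((-894 + 398)/(-679 + 725))/8 = (-496/46)/8 = (-496*1/46)/8 = (1/8)*(-248/23) = -31/23 ≈ -1.3478)
r(u, v) = v*(11 + v)
t = -1839910 (t = 21646*(-85) = -1839910)
t - r(535, n) = -1839910 - (-31)*(11 - 31/23)/23 = -1839910 - (-31)*222/(23*23) = -1839910 - 1*(-6882/529) = -1839910 + 6882/529 = -973305508/529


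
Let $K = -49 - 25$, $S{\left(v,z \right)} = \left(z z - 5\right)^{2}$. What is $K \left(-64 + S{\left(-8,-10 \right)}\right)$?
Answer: $-663114$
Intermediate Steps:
$S{\left(v,z \right)} = \left(-5 + z^{2}\right)^{2}$ ($S{\left(v,z \right)} = \left(z^{2} - 5\right)^{2} = \left(-5 + z^{2}\right)^{2}$)
$K = -74$
$K \left(-64 + S{\left(-8,-10 \right)}\right) = - 74 \left(-64 + \left(-5 + \left(-10\right)^{2}\right)^{2}\right) = - 74 \left(-64 + \left(-5 + 100\right)^{2}\right) = - 74 \left(-64 + 95^{2}\right) = - 74 \left(-64 + 9025\right) = \left(-74\right) 8961 = -663114$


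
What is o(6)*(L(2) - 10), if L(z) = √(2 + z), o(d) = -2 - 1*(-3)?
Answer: -8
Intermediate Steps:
o(d) = 1 (o(d) = -2 + 3 = 1)
o(6)*(L(2) - 10) = 1*(√(2 + 2) - 10) = 1*(√4 - 10) = 1*(2 - 10) = 1*(-8) = -8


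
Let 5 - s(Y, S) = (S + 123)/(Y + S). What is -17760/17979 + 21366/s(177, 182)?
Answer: 22979925221/4464785 ≈ 5146.9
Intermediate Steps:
s(Y, S) = 5 - (123 + S)/(S + Y) (s(Y, S) = 5 - (S + 123)/(Y + S) = 5 - (123 + S)/(S + Y))
-17760/17979 + 21366/s(177, 182) = -17760/17979 + 21366/(((-123 + 4*182 + 5*177)/(182 + 177))) = -17760*1/17979 + 21366/(((-123 + 728 + 885)/359)) = -5920/5993 + 21366/(((1/359)*1490)) = -5920/5993 + 21366/(1490/359) = -5920/5993 + 21366*(359/1490) = -5920/5993 + 3835197/745 = 22979925221/4464785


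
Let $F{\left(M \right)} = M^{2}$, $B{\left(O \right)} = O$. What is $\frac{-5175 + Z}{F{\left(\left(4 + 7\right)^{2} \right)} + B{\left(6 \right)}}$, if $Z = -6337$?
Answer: $- \frac{11512}{14647} \approx -0.78596$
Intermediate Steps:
$\frac{-5175 + Z}{F{\left(\left(4 + 7\right)^{2} \right)} + B{\left(6 \right)}} = \frac{-5175 - 6337}{\left(\left(4 + 7\right)^{2}\right)^{2} + 6} = - \frac{11512}{\left(11^{2}\right)^{2} + 6} = - \frac{11512}{121^{2} + 6} = - \frac{11512}{14641 + 6} = - \frac{11512}{14647}$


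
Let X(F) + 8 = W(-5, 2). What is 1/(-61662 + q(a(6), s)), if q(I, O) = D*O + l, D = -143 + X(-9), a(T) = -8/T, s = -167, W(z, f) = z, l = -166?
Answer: -1/35776 ≈ -2.7952e-5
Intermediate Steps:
X(F) = -13 (X(F) = -8 - 5 = -13)
D = -156 (D = -143 - 13 = -156)
q(I, O) = -166 - 156*O (q(I, O) = -156*O - 166 = -166 - 156*O)
1/(-61662 + q(a(6), s)) = 1/(-61662 + (-166 - 156*(-167))) = 1/(-61662 + (-166 + 26052)) = 1/(-61662 + 25886) = 1/(-35776) = -1/35776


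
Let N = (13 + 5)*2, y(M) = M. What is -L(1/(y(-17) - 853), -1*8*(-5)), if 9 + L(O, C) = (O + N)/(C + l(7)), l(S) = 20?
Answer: 438481/52200 ≈ 8.4000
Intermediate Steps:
N = 36 (N = 18*2 = 36)
L(O, C) = -9 + (36 + O)/(20 + C) (L(O, C) = -9 + (O + 36)/(C + 20) = -9 + (36 + O)/(20 + C))
-L(1/(y(-17) - 853), -1*8*(-5)) = -(-144 + 1/(-17 - 853) - 9*(-1*8)*(-5))/(20 - 1*8*(-5)) = -(-144 + 1/(-870) - (-72)*(-5))/(20 - 8*(-5)) = -(-144 - 1/870 - 9*40)/(20 + 40) = -(-144 - 1/870 - 360)/60 = -(-438481)/(60*870) = -1*(-438481/52200) = 438481/52200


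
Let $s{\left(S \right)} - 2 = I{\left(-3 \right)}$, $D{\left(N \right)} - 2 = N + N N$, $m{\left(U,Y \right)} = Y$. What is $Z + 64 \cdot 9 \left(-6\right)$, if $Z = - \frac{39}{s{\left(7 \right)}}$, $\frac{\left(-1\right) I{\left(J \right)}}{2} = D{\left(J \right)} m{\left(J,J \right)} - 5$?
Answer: $- \frac{69133}{20} \approx -3456.6$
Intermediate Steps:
$D{\left(N \right)} = 2 + N + N^{2}$ ($D{\left(N \right)} = 2 + \left(N + N N\right) = 2 + \left(N + N^{2}\right) = 2 + N + N^{2}$)
$I{\left(J \right)} = 10 - 2 J \left(2 + J + J^{2}\right)$ ($I{\left(J \right)} = - 2 \left(\left(2 + J + J^{2}\right) J - 5\right) = - 2 \left(J \left(2 + J + J^{2}\right) - 5\right) = - 2 \left(-5 + J \left(2 + J + J^{2}\right)\right) = 10 - 2 J \left(2 + J + J^{2}\right)$)
$s{\left(S \right)} = 60$ ($s{\left(S \right)} = 2 - \left(-10 - 6 \left(2 - 3 + \left(-3\right)^{2}\right)\right) = 2 - \left(-10 - 6 \left(2 - 3 + 9\right)\right) = 2 - \left(-10 - 48\right) = 2 + \left(10 + 48\right) = 2 + 58 = 60$)
$Z = - \frac{13}{20}$ ($Z = - \frac{39}{60} = \left(-39\right) \frac{1}{60} = - \frac{13}{20} \approx -0.65$)
$Z + 64 \cdot 9 \left(-6\right) = - \frac{13}{20} + 64 \cdot 9 \left(-6\right) = - \frac{13}{20} + 64 \left(-54\right) = - \frac{13}{20} - 3456 = - \frac{69133}{20}$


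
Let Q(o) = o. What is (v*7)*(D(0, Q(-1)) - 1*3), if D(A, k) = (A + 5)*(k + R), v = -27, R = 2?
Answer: -378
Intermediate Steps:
D(A, k) = (2 + k)*(5 + A) (D(A, k) = (A + 5)*(k + 2) = (5 + A)*(2 + k) = (2 + k)*(5 + A))
(v*7)*(D(0, Q(-1)) - 1*3) = (-27*7)*((10 + 2*0 + 5*(-1) + 0*(-1)) - 1*3) = -189*((10 + 0 - 5 + 0) - 3) = -189*(5 - 3) = -189*2 = -378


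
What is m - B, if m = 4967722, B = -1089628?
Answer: 6057350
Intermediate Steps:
m - B = 4967722 - 1*(-1089628) = 4967722 + 1089628 = 6057350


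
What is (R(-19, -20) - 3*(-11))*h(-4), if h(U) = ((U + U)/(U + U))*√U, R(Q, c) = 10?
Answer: 86*I ≈ 86.0*I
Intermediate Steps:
h(U) = √U (h(U) = ((2*U)/((2*U)))*√U = ((2*U)*(1/(2*U)))*√U = 1*√U = √U)
(R(-19, -20) - 3*(-11))*h(-4) = (10 - 3*(-11))*√(-4) = (10 + 33)*(2*I) = 43*(2*I) = 86*I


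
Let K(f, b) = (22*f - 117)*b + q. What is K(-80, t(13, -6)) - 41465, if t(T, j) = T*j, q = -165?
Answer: 104776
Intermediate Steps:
K(f, b) = -165 + b*(-117 + 22*f) (K(f, b) = (22*f - 117)*b - 165 = (-117 + 22*f)*b - 165 = b*(-117 + 22*f) - 165 = -165 + b*(-117 + 22*f))
K(-80, t(13, -6)) - 41465 = (-165 - 1521*(-6) + 22*(13*(-6))*(-80)) - 41465 = (-165 - 117*(-78) + 22*(-78)*(-80)) - 41465 = (-165 + 9126 + 137280) - 41465 = 146241 - 41465 = 104776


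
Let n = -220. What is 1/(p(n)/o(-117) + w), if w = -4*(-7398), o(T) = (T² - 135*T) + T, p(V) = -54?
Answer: 3263/96558690 ≈ 3.3793e-5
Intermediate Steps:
o(T) = T² - 134*T
w = 29592
1/(p(n)/o(-117) + w) = 1/(-54*(-1/(117*(-134 - 117))) + 29592) = 1/(-54/((-117*(-251))) + 29592) = 1/(-54/29367 + 29592) = 1/(-54*1/29367 + 29592) = 1/(-6/3263 + 29592) = 1/(96558690/3263) = 3263/96558690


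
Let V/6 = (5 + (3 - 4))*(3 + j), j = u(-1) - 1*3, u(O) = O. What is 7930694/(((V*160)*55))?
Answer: -3965347/105600 ≈ -37.551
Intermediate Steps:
j = -4 (j = -1 - 1*3 = -1 - 3 = -4)
V = -24 (V = 6*((5 + (3 - 4))*(3 - 4)) = 6*((5 - 1)*(-1)) = 6*(4*(-1)) = 6*(-4) = -24)
7930694/(((V*160)*55)) = 7930694/((-24*160*55)) = 7930694/((-3840*55)) = 7930694/(-211200) = 7930694*(-1/211200) = -3965347/105600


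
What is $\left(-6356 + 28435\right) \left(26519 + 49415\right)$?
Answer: $1676546786$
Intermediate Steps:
$\left(-6356 + 28435\right) \left(26519 + 49415\right) = 22079 \cdot 75934 = 1676546786$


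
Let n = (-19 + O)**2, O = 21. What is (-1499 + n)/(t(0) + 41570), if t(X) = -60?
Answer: -299/8302 ≈ -0.036015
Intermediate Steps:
n = 4 (n = (-19 + 21)**2 = 2**2 = 4)
(-1499 + n)/(t(0) + 41570) = (-1499 + 4)/(-60 + 41570) = -1495/41510 = -1495*1/41510 = -299/8302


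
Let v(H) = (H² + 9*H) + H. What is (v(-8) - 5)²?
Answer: 441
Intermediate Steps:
v(H) = H² + 10*H
(v(-8) - 5)² = (-8*(10 - 8) - 5)² = (-8*2 - 5)² = (-16 - 5)² = (-21)² = 441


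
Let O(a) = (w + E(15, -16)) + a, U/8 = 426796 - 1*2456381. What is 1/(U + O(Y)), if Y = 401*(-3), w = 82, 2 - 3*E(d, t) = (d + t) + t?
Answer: -3/48713384 ≈ -6.1585e-8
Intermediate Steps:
E(d, t) = 2/3 - 2*t/3 - d/3 (E(d, t) = 2/3 - ((d + t) + t)/3 = 2/3 - (d + 2*t)/3 = 2/3 + (-2*t/3 - d/3) = 2/3 - 2*t/3 - d/3)
Y = -1203
U = -16236680 (U = 8*(426796 - 1*2456381) = 8*(426796 - 2456381) = 8*(-2029585) = -16236680)
O(a) = 265/3 + a (O(a) = (82 + (2/3 - 2/3*(-16) - 1/3*15)) + a = (82 + (2/3 + 32/3 - 5)) + a = (82 + 19/3) + a = 265/3 + a)
1/(U + O(Y)) = 1/(-16236680 + (265/3 - 1203)) = 1/(-16236680 - 3344/3) = 1/(-48713384/3) = -3/48713384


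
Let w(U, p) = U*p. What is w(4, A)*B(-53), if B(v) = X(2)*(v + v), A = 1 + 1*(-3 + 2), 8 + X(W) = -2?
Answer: 0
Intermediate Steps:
X(W) = -10 (X(W) = -8 - 2 = -10)
A = 0 (A = 1 + 1*(-1) = 1 - 1 = 0)
B(v) = -20*v (B(v) = -10*(v + v) = -20*v)
w(4, A)*B(-53) = (4*0)*(-20*(-53)) = 0*1060 = 0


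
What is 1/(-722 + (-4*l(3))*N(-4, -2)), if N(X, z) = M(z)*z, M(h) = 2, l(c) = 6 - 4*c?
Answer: -1/818 ≈ -0.0012225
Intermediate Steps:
l(c) = 6 - 4*c
N(X, z) = 2*z
1/(-722 + (-4*l(3))*N(-4, -2)) = 1/(-722 + (-4*(6 - 4*3))*(2*(-2))) = 1/(-722 - 4*(6 - 12)*(-4)) = 1/(-722 - 4*(-6)*(-4)) = 1/(-722 + 24*(-4)) = 1/(-722 - 96) = 1/(-818) = -1/818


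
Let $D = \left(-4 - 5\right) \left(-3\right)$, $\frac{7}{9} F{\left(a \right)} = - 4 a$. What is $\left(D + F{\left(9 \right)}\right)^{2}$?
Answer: $\frac{18225}{49} \approx 371.94$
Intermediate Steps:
$F{\left(a \right)} = - \frac{36 a}{7}$ ($F{\left(a \right)} = \frac{9 \left(- 4 a\right)}{7} = - \frac{36 a}{7}$)
$D = 27$ ($D = \left(-9\right) \left(-3\right) = 27$)
$\left(D + F{\left(9 \right)}\right)^{2} = \left(27 - \frac{324}{7}\right)^{2} = \left(- \frac{135}{7}\right)^{2} = \frac{18225}{49}$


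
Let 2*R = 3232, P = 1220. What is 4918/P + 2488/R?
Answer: 171607/30805 ≈ 5.5708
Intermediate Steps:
R = 1616 (R = (½)*3232 = 1616)
4918/P + 2488/R = 4918/1220 + 2488/1616 = 4918*(1/1220) + 2488*(1/1616) = 2459/610 + 311/202 = 171607/30805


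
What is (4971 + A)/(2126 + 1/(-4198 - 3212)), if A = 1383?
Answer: 47083140/15753659 ≈ 2.9887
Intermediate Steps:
(4971 + A)/(2126 + 1/(-4198 - 3212)) = (4971 + 1383)/(2126 + 1/(-4198 - 3212)) = 6354/(2126 + 1/(-7410)) = 6354/(2126 - 1/7410) = 6354/(15753659/7410) = 6354*(7410/15753659) = 47083140/15753659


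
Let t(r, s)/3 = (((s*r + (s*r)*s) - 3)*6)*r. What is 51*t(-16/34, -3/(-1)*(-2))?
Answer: 125712/17 ≈ 7394.8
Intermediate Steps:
t(r, s) = 3*r*(-18 + 6*r*s + 6*r*s²) (t(r, s) = 3*((((s*r + (s*r)*s) - 3)*6)*r) = 3*((((r*s + (r*s)*s) - 3)*6)*r) = 3*((((r*s + r*s²) - 3)*6)*r) = 3*(((-3 + r*s + r*s²)*6)*r) = 3*((-18 + 6*r*s + 6*r*s²)*r) = 3*(r*(-18 + 6*r*s + 6*r*s²)) = 3*r*(-18 + 6*r*s + 6*r*s²))
51*t(-16/34, -3/(-1)*(-2)) = 51*(18*(-16/34)*(-3 + (-16/34)*(-3/(-1)*(-2)) + (-16/34)*(-3/(-1)*(-2))²)) = 51*(18*(-16*1/34)*(-3 + (-16*1/34)*(-3*(-1)*(-2)) + (-16*1/34)*(-3*(-1)*(-2))²)) = 51*(18*(-8/17)*(-3 - 24*(-2)/17 - 8*(3*(-2))²/17)) = 51*(18*(-8/17)*(-3 - 8/17*(-6) - 8/17*(-6)²)) = 51*(18*(-8/17)*(-3 + 48/17 - 8/17*36)) = 51*(18*(-8/17)*(-3 + 48/17 - 288/17)) = 51*(18*(-8/17)*(-291/17)) = 51*(41904/289) = 125712/17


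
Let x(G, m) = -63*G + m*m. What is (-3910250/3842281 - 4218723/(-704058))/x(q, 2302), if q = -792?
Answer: 4485492144221/4823441582795210600 ≈ 9.2994e-7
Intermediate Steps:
x(G, m) = m**2 - 63*G (x(G, m) = -63*G + m**2 = m**2 - 63*G)
(-3910250/3842281 - 4218723/(-704058))/x(q, 2302) = (-3910250/3842281 - 4218723/(-704058))/(2302**2 - 63*(-792)) = (-3910250*1/3842281 - 4218723*(-1/704058))/(5299204 + 49896) = (-3910250/3842281 + 1406241/234686)/5349100 = (4485492144221/901729558766)*(1/5349100) = 4485492144221/4823441582795210600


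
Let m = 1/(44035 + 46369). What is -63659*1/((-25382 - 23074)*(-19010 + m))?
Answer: -1438757059/20818878592446 ≈ -6.9108e-5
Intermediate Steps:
m = 1/90404 ≈ 1.1061e-5
-63659*1/((-25382 - 23074)*(-19010 + m)) = -63659*1/((-25382 - 23074)*(-19010 + 1/90404)) = -63659/((-1718580039/90404*(-48456))) = -63659/20818878592446/22601 = -63659*22601/20818878592446 = -1438757059/20818878592446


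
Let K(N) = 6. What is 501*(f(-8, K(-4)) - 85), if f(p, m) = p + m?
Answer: -43587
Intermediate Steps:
f(p, m) = m + p
501*(f(-8, K(-4)) - 85) = 501*((6 - 8) - 85) = 501*(-2 - 85) = 501*(-87) = -43587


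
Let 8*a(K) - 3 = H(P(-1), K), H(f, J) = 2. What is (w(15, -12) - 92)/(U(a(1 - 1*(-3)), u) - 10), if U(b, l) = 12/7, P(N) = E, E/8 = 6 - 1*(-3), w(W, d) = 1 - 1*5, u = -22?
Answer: 336/29 ≈ 11.586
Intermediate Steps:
w(W, d) = -4 (w(W, d) = 1 - 5 = -4)
E = 72 (E = 8*(6 - 1*(-3)) = 8*(6 + 3) = 8*9 = 72)
P(N) = 72
a(K) = 5/8 (a(K) = 3/8 + (⅛)*2 = 3/8 + ¼ = 5/8)
U(b, l) = 12/7 (U(b, l) = 12*(⅐) = 12/7)
(w(15, -12) - 92)/(U(a(1 - 1*(-3)), u) - 10) = (-4 - 92)/(12/7 - 10) = -96/(-58/7) = -96*(-7/58) = 336/29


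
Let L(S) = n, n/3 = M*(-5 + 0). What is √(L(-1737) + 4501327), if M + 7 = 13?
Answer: √4501237 ≈ 2121.6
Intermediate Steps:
M = 6 (M = -7 + 13 = 6)
n = -90 (n = 3*(6*(-5 + 0)) = 3*(6*(-5)) = 3*(-30) = -90)
L(S) = -90
√(L(-1737) + 4501327) = √(-90 + 4501327) = √4501237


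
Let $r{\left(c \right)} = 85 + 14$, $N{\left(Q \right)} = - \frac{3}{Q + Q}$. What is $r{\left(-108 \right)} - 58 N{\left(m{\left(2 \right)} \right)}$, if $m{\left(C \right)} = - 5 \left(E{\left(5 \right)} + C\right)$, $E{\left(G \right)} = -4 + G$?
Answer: $\frac{466}{5} \approx 93.2$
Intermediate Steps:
$m{\left(C \right)} = -5 - 5 C$ ($m{\left(C \right)} = - 5 \left(\left(-4 + 5\right) + C\right) = - 5 \left(1 + C\right) = -5 - 5 C$)
$N{\left(Q \right)} = - \frac{3}{2 Q}$
$r{\left(c \right)} = 99$
$r{\left(-108 \right)} - 58 N{\left(m{\left(2 \right)} \right)} = 99 - 58 \left(- \frac{3}{2 \left(-5 - 10\right)}\right) = 99 - 58 \left(- \frac{3}{2 \left(-15\right)}\right) = 99 - 58 \left(\left(- \frac{3}{2}\right) \left(- \frac{1}{15}\right)\right) = 99 - 58 \cdot \frac{1}{10} = 99 - \frac{29}{5} = \frac{466}{5}$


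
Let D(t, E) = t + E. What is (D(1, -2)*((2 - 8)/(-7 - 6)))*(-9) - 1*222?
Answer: -2832/13 ≈ -217.85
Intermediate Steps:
D(t, E) = E + t
(D(1, -2)*((2 - 8)/(-7 - 6)))*(-9) - 1*222 = ((-2 + 1)*((2 - 8)/(-7 - 6)))*(-9) - 1*222 = -(-6)/(-13)*(-9) - 222 = -(-6)*(-1)/13*(-9) - 222 = -1*6/13*(-9) - 222 = -6/13*(-9) - 222 = 54/13 - 222 = -2832/13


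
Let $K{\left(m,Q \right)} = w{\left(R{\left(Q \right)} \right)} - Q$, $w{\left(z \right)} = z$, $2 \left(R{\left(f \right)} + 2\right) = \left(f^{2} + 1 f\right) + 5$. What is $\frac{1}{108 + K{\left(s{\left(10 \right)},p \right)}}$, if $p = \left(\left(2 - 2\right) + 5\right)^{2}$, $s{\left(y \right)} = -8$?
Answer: $\frac{2}{817} \approx 0.002448$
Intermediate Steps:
$R{\left(f \right)} = \frac{1}{2} + \frac{f}{2} + \frac{f^{2}}{2}$ ($R{\left(f \right)} = -2 + \frac{\left(f^{2} + 1 f\right) + 5}{2} = -2 + \frac{\left(f^{2} + f\right) + 5}{2} = -2 + \frac{\left(f + f^{2}\right) + 5}{2} = -2 + \frac{5 + f + f^{2}}{2} = -2 + \left(\frac{5}{2} + \frac{f}{2} + \frac{f^{2}}{2}\right) = \frac{1}{2} + \frac{f}{2} + \frac{f^{2}}{2}$)
$p = 25$ ($p = \left(0 + 5\right)^{2} = 5^{2} = 25$)
$K{\left(m,Q \right)} = \frac{1}{2} + \frac{Q^{2}}{2} - \frac{Q}{2}$ ($K{\left(m,Q \right)} = \left(\frac{1}{2} + \frac{Q}{2} + \frac{Q^{2}}{2}\right) - Q = \frac{1}{2} + \frac{Q^{2}}{2} - \frac{Q}{2}$)
$\frac{1}{108 + K{\left(s{\left(10 \right)},p \right)}} = \frac{1}{108 + \left(\frac{1}{2} + \frac{25^{2}}{2} - \frac{25}{2}\right)} = \frac{1}{108 + \left(\frac{1}{2} + \frac{1}{2} \cdot 625 - \frac{25}{2}\right)} = \frac{1}{108 + \left(\frac{1}{2} + \frac{625}{2} - \frac{25}{2}\right)} = \frac{1}{108 + \frac{601}{2}} = \frac{1}{\frac{817}{2}} = \frac{2}{817}$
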